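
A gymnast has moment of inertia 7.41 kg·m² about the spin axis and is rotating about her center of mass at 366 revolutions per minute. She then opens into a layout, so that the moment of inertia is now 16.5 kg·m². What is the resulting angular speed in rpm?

ω₂ ≈ 164 rpm

No external torque acts about the spin axis, so angular momentum is conserved.
ω₂ = I₁ω₁ / I₂ = (7.410)(366 rpm) / (16.50) = 164.4 rpm.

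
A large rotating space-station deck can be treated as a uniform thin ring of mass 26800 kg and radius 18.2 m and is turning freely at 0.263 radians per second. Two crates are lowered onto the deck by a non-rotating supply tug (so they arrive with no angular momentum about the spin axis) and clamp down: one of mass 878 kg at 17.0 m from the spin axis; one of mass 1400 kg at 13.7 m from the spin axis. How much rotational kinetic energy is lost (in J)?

energy lost ≈ 16900 J

No external torque acts about the spin axis; L_before = L_after.
I_p = (26800)(18.2)² = 8.877e+06 kg·m².
Added inertia Σmr² = (878)(17.0)² + (1400)(13.7)² = 5.165e+05 kg·m²; I_f = 8.877e+06 + 5.165e+05 = 9.394e+06 kg·m².
ω_f = I_p ω_i / I_f = (8.877e+06)(0.263) / 9.394e+06 = 0.2485 rad/s.
KE_i = ½(8.877e+06)(0.2630 rad/s)² = 3.070e+05 J; KE_f = ½(9.394e+06)(0.2485)² = 2.901e+05 J.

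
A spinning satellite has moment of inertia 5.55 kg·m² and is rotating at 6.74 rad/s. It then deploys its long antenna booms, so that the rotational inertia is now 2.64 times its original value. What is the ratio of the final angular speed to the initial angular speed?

Angular momentum about the spin axis is conserved since the torque about it is zero.
I₂ = 2.64 × 5.55 = 14.65 kg·m².
ω₂/ω₁ = I₁/I₂ = 5.550 / 14.65 = 0.3788.

ω₂/ω₁ ≈ 0.379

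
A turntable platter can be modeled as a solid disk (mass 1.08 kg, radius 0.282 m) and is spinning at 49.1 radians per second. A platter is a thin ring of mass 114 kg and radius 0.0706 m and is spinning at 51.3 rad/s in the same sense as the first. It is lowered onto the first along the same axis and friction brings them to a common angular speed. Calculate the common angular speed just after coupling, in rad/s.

|ω_f| ≈ 51.1 rad/s

No external torque acts about the common axis, so total angular momentum is conserved.
Moments of inertia: I_A = ½(1.08)(0.282)² = 0.04294 kg·m²; I_B = (114)(0.0706)² = 0.5682 kg·m².
Taking A's sense as positive: L = (0.04294)(49.1) + (0.5682)(51.3) = 31.26 kg·m²·rad/s.
Combined I = 0.04294 + 0.5682 = 0.6112 kg·m².
ω_f = L / I = 31.26 / 0.6112 = 51.15 rad/s.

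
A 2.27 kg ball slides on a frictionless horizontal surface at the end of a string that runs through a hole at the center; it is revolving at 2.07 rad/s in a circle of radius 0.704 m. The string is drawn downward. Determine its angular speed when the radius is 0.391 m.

ω₂ ≈ 6.71 rad/s

The constraining force is radial, so m r² ω about the center is conserved.
ω₂ = ω₁ (r₁/r₂)² = (2.07)(0.704/0.391)² = 6.711 rad/s.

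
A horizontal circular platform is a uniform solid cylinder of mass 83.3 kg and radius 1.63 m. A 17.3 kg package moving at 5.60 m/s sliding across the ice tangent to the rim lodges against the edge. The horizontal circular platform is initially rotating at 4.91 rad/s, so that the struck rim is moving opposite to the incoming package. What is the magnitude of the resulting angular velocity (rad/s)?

|ω_f| ≈ 2.46 rad/s

About the central axle the impulsive forces during the collision are internal, so angular momentum about that axis is conserved.
I_p = ½(83.3)(1.63)² = 110.7 kg·m². Taking the sense of the package's angular momentum as positive, L_{package} = m v R = (17.3)(5.60)(1.63) = 157.9 kg·m²/s.
L_i = −I_p ω_p + m v R = −(110.7)(4.91) + 157.9 = -385.4 kg·m²/s.
After sticking, I_f = I_p + m R² = 110.7 + (17.3)(1.63)² = 156.6 kg·m².
ω_f = L_i / I_f = -385.4 / 156.6 = -2.461 rad/s.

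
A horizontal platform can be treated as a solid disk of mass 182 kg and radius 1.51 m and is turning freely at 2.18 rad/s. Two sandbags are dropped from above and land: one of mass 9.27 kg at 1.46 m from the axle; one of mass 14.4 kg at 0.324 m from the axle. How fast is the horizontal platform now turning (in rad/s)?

ω_f ≈ 1.98 rad/s

No external torque acts about the axle; L_before = L_after.
I_p = ½(182)(1.51)² = 207.5 kg·m².
Added inertia Σmr² = (9.27)(1.46)² + (14.4)(0.324)² = 21.27 kg·m²; I_f = 207.5 + 21.27 = 228.8 kg·m².
ω_f = I_p ω_i / I_f = (207.5)(2.18) / 228.8 = 1.977 rad/s.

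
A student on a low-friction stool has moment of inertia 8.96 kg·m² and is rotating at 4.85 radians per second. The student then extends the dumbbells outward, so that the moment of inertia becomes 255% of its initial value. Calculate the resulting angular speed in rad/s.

With no external torque about the axis, L is conserved: I₁ω₁ = I₂ω₂.
I₂ = 2.55 × 8.96 = 22.85 kg·m².
ω₂ = I₁ω₁ / I₂ = (8.960)(4.85 rad/s) / (22.85) = 1.902 rad/s.

ω₂ ≈ 1.90 rad/s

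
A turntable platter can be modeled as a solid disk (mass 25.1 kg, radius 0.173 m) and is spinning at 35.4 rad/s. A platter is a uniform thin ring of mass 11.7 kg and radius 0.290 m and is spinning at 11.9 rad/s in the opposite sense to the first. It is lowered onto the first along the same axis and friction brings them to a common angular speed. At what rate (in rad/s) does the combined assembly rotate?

No external torque acts about the common axis, so total angular momentum is conserved.
Moments of inertia: I_A = ½(25.1)(0.173)² = 0.3756 kg·m²; I_B = (11.7)(0.290)² = 0.9840 kg·m².
Taking A's sense as positive: L = (0.3756)(35.4) − (0.9840)(11.9) = 1.587 kg·m²·rad/s.
Combined I = 0.3756 + 0.9840 = 1.360 kg·m².
ω_f = L / I = 1.587 / 1.360 = 1.168 rad/s.

|ω_f| ≈ 1.17 rad/s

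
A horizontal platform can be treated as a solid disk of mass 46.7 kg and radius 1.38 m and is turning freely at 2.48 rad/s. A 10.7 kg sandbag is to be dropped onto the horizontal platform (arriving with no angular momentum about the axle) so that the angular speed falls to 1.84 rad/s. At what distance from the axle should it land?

r ≈ 1.20 m

No external torque acts about the axle; L_before = L_after.
I_p = ½(46.7)(1.38)² = 44.47 kg·m².
I_p ω_i = (I_p + m r²) ω_f ⇒ m r² = I_p(ω_i/ω_f − 1) = 44.47(2.48/1.84 − 1) = 15.47 kg·m².
r = √(15.47/10.7) = 1.202 m.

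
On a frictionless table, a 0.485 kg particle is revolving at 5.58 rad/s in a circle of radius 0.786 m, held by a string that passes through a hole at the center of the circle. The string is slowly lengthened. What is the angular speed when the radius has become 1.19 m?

ω₂ ≈ 2.43 rad/s

No torque about the axis ⇒ m r₁² ω₁ = m r₂² ω₂.
ω₂ = ω₁ (r₁/r₂)² = (5.58)(0.786/1.19)² = 2.434 rad/s.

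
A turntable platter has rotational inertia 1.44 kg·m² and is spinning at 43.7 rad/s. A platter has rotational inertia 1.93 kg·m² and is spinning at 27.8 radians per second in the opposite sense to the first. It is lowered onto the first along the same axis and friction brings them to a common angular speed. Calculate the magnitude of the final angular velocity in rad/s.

|ω_f| ≈ 2.75 rad/s

No external torque acts about the common axis, so total angular momentum is conserved.
Taking A's sense as positive: L = (1.440)(43.7) − (1.930)(27.8) = 9.274 kg·m²·rad/s.
Combined I = 1.440 + 1.930 = 3.370 kg·m².
ω_f = L / I = 9.274 / 3.370 = 2.752 rad/s.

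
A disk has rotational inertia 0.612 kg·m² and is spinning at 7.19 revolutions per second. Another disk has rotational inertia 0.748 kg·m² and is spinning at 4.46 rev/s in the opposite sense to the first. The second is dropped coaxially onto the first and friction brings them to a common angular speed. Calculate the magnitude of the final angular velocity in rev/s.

|ω_f| ≈ 0.783 rev/s

The coupling torques are internal; angular momentum about the shared axis is conserved.
Taking A's sense as positive: L = (0.6120)(7.19) − (0.7480)(4.46) = 1.064 kg·m²·rev/s.
Combined I = 0.6120 + 0.7480 = 1.360 kg·m².
ω_f = L / I = 1.064 / 1.360 = 0.7825 rev/s.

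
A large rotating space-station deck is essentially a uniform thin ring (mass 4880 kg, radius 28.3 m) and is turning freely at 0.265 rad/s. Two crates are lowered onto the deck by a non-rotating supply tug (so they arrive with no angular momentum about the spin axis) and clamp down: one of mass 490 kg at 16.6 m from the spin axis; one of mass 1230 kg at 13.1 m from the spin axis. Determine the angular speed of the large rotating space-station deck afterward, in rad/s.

ω_f ≈ 0.243 rad/s

The added mass arrives with no angular momentum about the spin axis, and any external torque about the spin axis is negligible, so the system's angular momentum is conserved.
I_p = (4880)(28.3)² = 3.908e+06 kg·m².
Added inertia Σmr² = (490)(16.6)² + (1230)(13.1)² = 3.461e+05 kg·m²; I_f = 3.908e+06 + 3.461e+05 = 4.254e+06 kg·m².
ω_f = I_p ω_i / I_f = (3.908e+06)(0.265) / 4.254e+06 = 0.2434 rad/s.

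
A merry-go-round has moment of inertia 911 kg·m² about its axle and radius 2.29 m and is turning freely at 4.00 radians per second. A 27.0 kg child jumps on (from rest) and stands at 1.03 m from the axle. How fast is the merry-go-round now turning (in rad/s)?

ω_f ≈ 3.88 rad/s

The added mass arrives with no angular momentum about the axle, and any external torque about the axle is negligible, so the system's angular momentum is conserved.
Added inertia Σmr² = (27.0)(1.03)² = 28.64 kg·m²; I_f = 911.0 + 28.64 = 939.6 kg·m².
ω_f = I_p ω_i / I_f = (911.0)(4.00) / 939.6 = 3.878 rad/s.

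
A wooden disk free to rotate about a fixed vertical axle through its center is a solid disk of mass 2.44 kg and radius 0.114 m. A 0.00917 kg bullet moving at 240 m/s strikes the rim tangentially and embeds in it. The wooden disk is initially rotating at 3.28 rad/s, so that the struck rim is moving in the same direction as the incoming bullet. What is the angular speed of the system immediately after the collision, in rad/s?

|ω_f| ≈ 19.0 rad/s

The axle reaction passes through the axle and exerts no torque about it; angular momentum about the axle is conserved through the impact.
I_p = ½(2.44)(0.114)² = 0.01586 kg·m². Taking the sense of the bullet's angular momentum as positive, L_{bullet} = m v R = (0.00917)(240)(0.114) = 0.2509 kg·m²/s.
L_i = +I_p ω_p + m v R = +(0.01586)(3.28) + 0.2509 = 0.3029 kg·m²/s.
After sticking, I_f = I_p + m R² = 0.01586 + (0.00917)(0.114)² = 0.01597 kg·m².
ω_f = L_i / I_f = 0.3029 / 0.01597 = 18.96 rad/s.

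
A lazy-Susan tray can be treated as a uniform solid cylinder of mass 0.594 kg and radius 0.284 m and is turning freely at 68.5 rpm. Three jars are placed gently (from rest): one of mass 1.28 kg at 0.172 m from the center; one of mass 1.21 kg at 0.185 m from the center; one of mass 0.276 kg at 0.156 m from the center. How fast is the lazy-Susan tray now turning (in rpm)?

The added mass arrives with no angular momentum about the center, and any external torque about the center is negligible, so the system's angular momentum is conserved.
I_p = ½(0.594)(0.284)² = 0.02395 kg·m².
Added inertia Σmr² = (1.28)(0.172)² + (1.21)(0.185)² + (0.276)(0.156)² = 0.08600 kg·m²; I_f = 0.02395 + 0.08600 = 0.1100 kg·m².
ω_f = I_p ω_i / I_f = (0.02395)(68.5) / 0.1100 = 14.92 rpm.

ω_f ≈ 14.9 rpm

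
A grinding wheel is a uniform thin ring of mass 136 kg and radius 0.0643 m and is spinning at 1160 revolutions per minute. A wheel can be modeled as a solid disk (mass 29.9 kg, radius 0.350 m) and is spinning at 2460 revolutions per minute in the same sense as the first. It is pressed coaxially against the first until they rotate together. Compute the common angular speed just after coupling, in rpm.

The coupling torques are internal; angular momentum about the shared axis is conserved.
Moments of inertia: I_A = (136)(0.0643)² = 0.5623 kg·m²; I_B = ½(29.9)(0.350)² = 1.831 kg·m².
Taking A's sense as positive: L = (0.5623)(1160) + (1.831)(2460) = 5157 kg·m²·rpm.
Combined I = 0.5623 + 1.831 = 2.394 kg·m².
ω_f = L / I = 5157 / 2.394 = 2155 rpm.

|ω_f| ≈ 2150 rpm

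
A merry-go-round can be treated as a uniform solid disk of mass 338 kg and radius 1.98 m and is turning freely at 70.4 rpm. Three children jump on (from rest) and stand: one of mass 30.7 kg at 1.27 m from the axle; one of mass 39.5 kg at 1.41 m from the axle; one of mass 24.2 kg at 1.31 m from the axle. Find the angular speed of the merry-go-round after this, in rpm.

No external torque acts about the axle; L_before = L_after.
I_p = ½(338)(1.98)² = 662.5 kg·m².
Added inertia Σmr² = (30.7)(1.27)² + (39.5)(1.41)² + (24.2)(1.31)² = 169.6 kg·m²; I_f = 662.5 + 169.6 = 832.1 kg·m².
ω_f = I_p ω_i / I_f = (662.5)(70.4) / 832.1 = 56.05 rpm.

ω_f ≈ 56.1 rpm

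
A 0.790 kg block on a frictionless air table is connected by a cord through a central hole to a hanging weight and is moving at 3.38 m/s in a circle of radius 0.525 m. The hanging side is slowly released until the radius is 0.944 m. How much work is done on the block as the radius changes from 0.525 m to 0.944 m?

W ≈ -3.12 J

Central (radial) force ⇒ zero torque about the center ⇒ m v r is constant.
v₂ = v₁ r₁ / r₂ = (3.38)(0.525) / (0.944) = 1.880 m/s.
W = ΔKE = ½m(v₂² − v₁²) = -3.117 J.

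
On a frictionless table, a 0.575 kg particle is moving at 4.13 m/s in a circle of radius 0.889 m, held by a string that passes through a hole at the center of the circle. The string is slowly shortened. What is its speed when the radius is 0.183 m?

v₂ ≈ 20.1 m/s

Central (radial) force ⇒ zero torque about the center ⇒ m v r is constant.
v₂ = v₁ r₁ / r₂ = (4.13)(0.889) / (0.183) = 20.06 m/s.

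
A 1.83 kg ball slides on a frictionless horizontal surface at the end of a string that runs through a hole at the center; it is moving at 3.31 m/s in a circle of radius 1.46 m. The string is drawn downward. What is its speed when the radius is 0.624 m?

The only horizontal force on the mass is along the cord (radial), so it exerts no torque about the hole and angular momentum m v r is conserved.
v₂ = v₁ r₁ / r₂ = (3.31)(1.46) / (0.624) = 7.745 m/s.

v₂ ≈ 7.74 m/s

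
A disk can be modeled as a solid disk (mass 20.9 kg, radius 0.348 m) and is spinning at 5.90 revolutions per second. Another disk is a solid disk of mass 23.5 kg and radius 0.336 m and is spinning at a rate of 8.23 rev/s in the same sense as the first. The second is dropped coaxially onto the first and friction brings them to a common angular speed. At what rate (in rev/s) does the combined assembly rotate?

The coupling torques are internal; angular momentum about the shared axis is conserved.
Moments of inertia: I_A = ½(20.9)(0.348)² = 1.266 kg·m²; I_B = ½(23.5)(0.336)² = 1.327 kg·m².
Taking A's sense as positive: L = (1.266)(5.90) + (1.327)(8.23) = 18.38 kg·m²·rev/s.
Combined I = 1.266 + 1.327 = 2.592 kg·m².
ω_f = L / I = 18.38 / 2.592 = 7.092 rev/s.

|ω_f| ≈ 7.09 rev/s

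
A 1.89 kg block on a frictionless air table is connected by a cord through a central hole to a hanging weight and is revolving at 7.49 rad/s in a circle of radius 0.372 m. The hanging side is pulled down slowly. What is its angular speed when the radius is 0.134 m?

The constraining force is radial, so m r² ω about the center is conserved.
ω₂ = ω₁ (r₁/r₂)² = (7.49)(0.372/0.134)² = 57.72 rad/s.

ω₂ ≈ 57.7 rad/s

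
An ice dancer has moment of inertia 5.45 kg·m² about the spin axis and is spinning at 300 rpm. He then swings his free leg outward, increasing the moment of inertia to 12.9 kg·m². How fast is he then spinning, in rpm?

No external torque acts about the spin axis, so angular momentum is conserved.
ω₂ = I₁ω₁ / I₂ = (5.450)(300 rpm) / (12.90) = 126.7 rpm.

ω₂ ≈ 127 rpm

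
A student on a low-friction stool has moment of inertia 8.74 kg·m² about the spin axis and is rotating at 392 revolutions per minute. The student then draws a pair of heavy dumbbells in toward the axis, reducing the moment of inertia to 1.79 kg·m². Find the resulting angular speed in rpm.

Angular momentum about the spin axis is conserved since the torque about it is zero.
ω₂ = I₁ω₁ / I₂ = (8.740)(392 rpm) / (1.790) = 1914 rpm.

ω₂ ≈ 1910 rpm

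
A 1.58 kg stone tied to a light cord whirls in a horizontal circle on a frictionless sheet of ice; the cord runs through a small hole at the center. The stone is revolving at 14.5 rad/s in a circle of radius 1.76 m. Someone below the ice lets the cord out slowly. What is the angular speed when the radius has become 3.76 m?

ω₂ ≈ 3.18 rad/s

The constraining force is radial, so m r² ω about the center is conserved.
ω₂ = ω₁ (r₁/r₂)² = (14.5)(1.76/3.76)² = 3.177 rad/s.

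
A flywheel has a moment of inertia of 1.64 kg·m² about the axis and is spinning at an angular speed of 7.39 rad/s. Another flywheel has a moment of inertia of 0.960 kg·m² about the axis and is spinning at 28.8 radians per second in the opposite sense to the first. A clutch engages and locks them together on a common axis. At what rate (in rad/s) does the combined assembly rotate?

|ω_f| ≈ 5.97 rad/s

No external torque acts about the common axis, so total angular momentum is conserved.
Taking A's sense as positive: L = (1.640)(7.39) − (0.9600)(28.8) = -15.53 kg·m²·rad/s.
Combined I = 1.640 + 0.9600 = 2.600 kg·m².
ω_f = L / I = -15.53 / 2.600 = -5.972 rad/s.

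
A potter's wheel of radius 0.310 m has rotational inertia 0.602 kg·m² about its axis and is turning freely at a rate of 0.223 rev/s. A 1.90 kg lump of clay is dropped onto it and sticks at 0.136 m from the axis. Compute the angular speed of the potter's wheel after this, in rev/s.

The added mass arrives with no angular momentum about the axis, and any external torque about the axis is negligible, so the system's angular momentum is conserved.
Added inertia Σmr² = (1.90)(0.136)² = 0.03514 kg·m²; I_f = 0.6020 + 0.03514 = 0.6371 kg·m².
ω_f = I_p ω_i / I_f = (0.6020)(0.223) / 0.6371 = 0.2107 rev/s.

ω_f ≈ 0.211 rev/s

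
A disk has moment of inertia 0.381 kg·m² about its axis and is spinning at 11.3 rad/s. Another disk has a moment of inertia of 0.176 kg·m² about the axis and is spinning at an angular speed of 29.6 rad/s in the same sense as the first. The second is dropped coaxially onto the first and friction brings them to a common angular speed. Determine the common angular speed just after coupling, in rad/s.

|ω_f| ≈ 17.1 rad/s

No external torque acts about the common axis, so total angular momentum is conserved.
Taking A's sense as positive: L = (0.3810)(11.3) + (0.1760)(29.6) = 9.515 kg·m²·rad/s.
Combined I = 0.3810 + 0.1760 = 0.5570 kg·m².
ω_f = L / I = 9.515 / 0.5570 = 17.08 rad/s.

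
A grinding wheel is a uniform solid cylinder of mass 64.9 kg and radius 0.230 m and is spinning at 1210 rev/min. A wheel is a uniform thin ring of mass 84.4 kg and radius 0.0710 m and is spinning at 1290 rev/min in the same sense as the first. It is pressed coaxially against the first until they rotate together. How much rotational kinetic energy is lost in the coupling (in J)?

The coupling torques are internal; angular momentum about the shared axis is conserved.
Moments of inertia: I_A = ½(64.9)(0.230)² = 1.717 kg·m²; I_B = (84.4)(0.0710)² = 0.4255 kg·m².
Taking A's sense as positive: L = (1.717)(1210) + (0.4255)(1290) = 2626 kg·m²·rpm.
Combined I = 1.717 + 0.4255 = 2.142 kg·m².
ω_f = L / I = 2626 / 2.142 = 1226 rpm.
KE_i = ½ΣIω² = 17660 J; KE_f = ½(2.142)(128.4)² = 17650 J.

ΔKE lost ≈ 12.0 J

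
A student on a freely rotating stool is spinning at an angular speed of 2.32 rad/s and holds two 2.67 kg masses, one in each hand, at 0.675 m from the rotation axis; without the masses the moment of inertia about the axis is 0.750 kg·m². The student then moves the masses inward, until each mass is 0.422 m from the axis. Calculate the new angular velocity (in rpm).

ω₂ ≈ 41.5 rpm

No external torque acts about the spin axis, so angular momentum is conserved.
I₁ = 0.750 + 2(2.67)(0.675)² = 3.183 kg·m²; I₂ = 0.750 + 2(2.67)(0.422)² = 1.701 kg·m².
ω₂ = I₁ω₁ / I₂ = (3.183)(2.32 rad/s) / (1.701) = 4.341 rad/s = 41.46 rpm.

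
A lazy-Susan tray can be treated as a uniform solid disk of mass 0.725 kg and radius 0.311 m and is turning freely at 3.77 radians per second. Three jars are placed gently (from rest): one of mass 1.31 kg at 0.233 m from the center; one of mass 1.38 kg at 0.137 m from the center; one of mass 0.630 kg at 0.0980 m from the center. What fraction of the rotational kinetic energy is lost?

The added mass arrives with no angular momentum about the center, and any external torque about the center is negligible, so the system's angular momentum is conserved.
I_p = ½(0.725)(0.311)² = 0.03506 kg·m².
Added inertia Σmr² = (1.31)(0.233)² + (1.38)(0.137)² + (0.630)(0.0980)² = 0.1031 kg·m²; I_f = 0.03506 + 0.1031 = 0.1381 kg·m².
ω_f = I_p ω_i / I_f = (0.03506)(3.77) / 0.1381 = 0.9569 rad/s.
KE_i = ½(0.03506)(3.770 rad/s)² = 0.2492 J; KE_f = ½(0.1381)(0.9569)² = 0.06324 J.
Fraction lost = 0.7462.

fraction ≈ 0.746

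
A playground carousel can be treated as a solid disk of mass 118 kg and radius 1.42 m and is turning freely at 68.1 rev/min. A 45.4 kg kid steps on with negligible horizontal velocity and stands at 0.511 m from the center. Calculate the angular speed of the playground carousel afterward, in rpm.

No external torque acts about the center; L_before = L_after.
I_p = ½(118)(1.42)² = 119.0 kg·m².
Added inertia Σmr² = (45.4)(0.511)² = 11.85 kg·m²; I_f = 119.0 + 11.85 = 130.8 kg·m².
ω_f = I_p ω_i / I_f = (119.0)(68.1) / 130.8 = 61.93 rpm.

ω_f ≈ 61.9 rpm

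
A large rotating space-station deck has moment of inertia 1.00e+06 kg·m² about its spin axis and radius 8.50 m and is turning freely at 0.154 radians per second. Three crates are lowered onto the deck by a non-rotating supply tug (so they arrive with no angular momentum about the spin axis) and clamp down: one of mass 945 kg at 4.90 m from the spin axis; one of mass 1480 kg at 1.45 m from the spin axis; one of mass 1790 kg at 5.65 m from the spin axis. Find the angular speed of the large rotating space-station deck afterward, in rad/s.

No external torque acts about the spin axis; L_before = L_after.
Added inertia Σmr² = (945)(4.90)² + (1480)(1.45)² + (1790)(5.65)² = 82940 kg·m²; I_f = 1.000e+06 + 82940 = 1.083e+06 kg·m².
ω_f = I_p ω_i / I_f = (1.000e+06)(0.154) / 1.083e+06 = 0.1422 rad/s.

ω_f ≈ 0.142 rad/s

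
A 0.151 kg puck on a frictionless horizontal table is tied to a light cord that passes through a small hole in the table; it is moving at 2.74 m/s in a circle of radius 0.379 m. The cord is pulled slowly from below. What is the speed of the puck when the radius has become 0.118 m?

v₂ ≈ 8.80 m/s

The only horizontal force on the mass is along the cord (radial), so it exerts no torque about the hole and angular momentum m v r is conserved.
v₂ = v₁ r₁ / r₂ = (2.74)(0.379) / (0.118) = 8.801 m/s.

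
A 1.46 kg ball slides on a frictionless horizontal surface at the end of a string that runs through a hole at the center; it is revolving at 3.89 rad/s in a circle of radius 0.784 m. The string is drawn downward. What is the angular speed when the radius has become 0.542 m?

ω₂ ≈ 8.14 rad/s

No torque about the axis ⇒ m r₁² ω₁ = m r₂² ω₂.
ω₂ = ω₁ (r₁/r₂)² = (3.89)(0.784/0.542)² = 8.139 rad/s.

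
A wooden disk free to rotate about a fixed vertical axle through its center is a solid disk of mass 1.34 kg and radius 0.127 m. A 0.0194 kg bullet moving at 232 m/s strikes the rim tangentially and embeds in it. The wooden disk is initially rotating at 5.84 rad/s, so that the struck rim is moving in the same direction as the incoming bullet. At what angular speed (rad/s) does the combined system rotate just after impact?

|ω_f| ≈ 57.1 rad/s

About the axle the impulsive forces during the collision are internal, so angular momentum about that axis is conserved.
I_p = ½(1.34)(0.127)² = 0.01081 kg·m². Taking the sense of the bullet's angular momentum as positive, L_{bullet} = m v R = (0.0194)(232)(0.127) = 0.5716 kg·m²/s.
L_i = +I_p ω_p + m v R = +(0.01081)(5.84) + 0.5716 = 0.6347 kg·m²/s.
After sticking, I_f = I_p + m R² = 0.01081 + (0.0194)(0.127)² = 0.01112 kg·m².
ω_f = L_i / I_f = 0.6347 / 0.01112 = 57.08 rad/s.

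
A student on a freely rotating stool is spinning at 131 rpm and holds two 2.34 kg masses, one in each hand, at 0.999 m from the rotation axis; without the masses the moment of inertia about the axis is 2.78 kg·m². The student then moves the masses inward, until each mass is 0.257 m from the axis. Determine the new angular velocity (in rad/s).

ω₂ ≈ 33.1 rad/s

Angular momentum about the spin axis is conserved since the torque about it is zero.
I₁ = 2.78 + 2(2.34)(0.999)² = 7.451 kg·m²; I₂ = 2.78 + 2(2.34)(0.257)² = 3.089 kg·m².
ω₂ = I₁ω₁ / I₂ = (7.451)(131 rpm) / (3.089) = 316.0 rpm = 33.09 rad/s.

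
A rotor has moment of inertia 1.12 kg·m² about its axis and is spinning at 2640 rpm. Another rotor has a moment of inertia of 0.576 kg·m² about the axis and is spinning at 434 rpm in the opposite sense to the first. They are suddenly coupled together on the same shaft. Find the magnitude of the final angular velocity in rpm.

|ω_f| ≈ 1600 rpm

The coupling torques are internal; angular momentum about the shared axis is conserved.
Taking A's sense as positive: L = (1.120)(2640) − (0.5760)(434) = 2707 kg·m²·rpm.
Combined I = 1.120 + 0.5760 = 1.696 kg·m².
ω_f = L / I = 2707 / 1.696 = 1596 rpm.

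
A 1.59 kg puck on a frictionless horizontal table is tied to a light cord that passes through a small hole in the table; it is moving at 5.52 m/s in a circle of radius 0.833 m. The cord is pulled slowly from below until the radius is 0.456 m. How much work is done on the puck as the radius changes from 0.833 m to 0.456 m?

Central (radial) force ⇒ zero torque about the center ⇒ m v r is constant.
v₂ = v₁ r₁ / r₂ = (5.52)(0.833) / (0.456) = 10.08 m/s.
W = ΔKE = ½m(v₂² − v₁²) = 56.61 J.

W ≈ 56.6 J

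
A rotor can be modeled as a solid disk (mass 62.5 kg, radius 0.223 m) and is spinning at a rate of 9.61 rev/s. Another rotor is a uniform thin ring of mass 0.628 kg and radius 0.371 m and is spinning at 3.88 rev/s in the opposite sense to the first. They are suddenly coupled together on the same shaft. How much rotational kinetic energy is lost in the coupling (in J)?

The coupling torques are internal; angular momentum about the shared axis is conserved.
Moments of inertia: I_A = ½(62.5)(0.223)² = 1.554 kg·m²; I_B = (0.628)(0.371)² = 0.08644 kg·m².
Taking A's sense as positive: L = (1.554)(9.61) − (0.08644)(3.88) = 14.60 kg·m²·rev/s.
Combined I = 1.554 + 0.08644 = 1.640 kg·m².
ω_f = L / I = 14.60 / 1.640 = 8.899 rev/s.
KE_i = ½ΣIω² = 2859 J; KE_f = ½(1.640)(55.92)² = 2564 J.

ΔKE lost ≈ 294 J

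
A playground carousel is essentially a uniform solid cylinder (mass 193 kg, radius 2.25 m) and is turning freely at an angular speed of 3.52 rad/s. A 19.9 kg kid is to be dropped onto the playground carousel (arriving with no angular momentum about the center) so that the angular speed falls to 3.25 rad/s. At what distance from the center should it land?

r ≈ 1.43 m

The added mass arrives with no angular momentum about the center, and any external torque about the center is negligible, so the system's angular momentum is conserved.
I_p = ½(193)(2.25)² = 488.5 kg·m².
I_p ω_i = (I_p + m r²) ω_f ⇒ m r² = I_p(ω_i/ω_f − 1) = 488.5(3.52/3.25 − 1) = 40.59 kg·m².
r = √(40.59/19.9) = 1.428 m.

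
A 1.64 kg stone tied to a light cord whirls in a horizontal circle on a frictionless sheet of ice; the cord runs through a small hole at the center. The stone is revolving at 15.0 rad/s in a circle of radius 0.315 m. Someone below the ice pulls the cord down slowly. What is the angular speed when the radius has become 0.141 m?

ω₂ ≈ 74.9 rad/s

No torque about the axis ⇒ m r₁² ω₁ = m r₂² ω₂.
ω₂ = ω₁ (r₁/r₂)² = (15.0)(0.315/0.141)² = 74.86 rad/s.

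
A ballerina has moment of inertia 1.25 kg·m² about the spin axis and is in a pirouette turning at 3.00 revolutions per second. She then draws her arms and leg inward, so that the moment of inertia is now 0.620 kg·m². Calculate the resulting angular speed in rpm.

No external torque acts about the spin axis, so angular momentum is conserved.
ω₂ = I₁ω₁ / I₂ = (1.250)(3.00 rev/s) / (0.6200) = 6.048 rev/s = 362.9 rpm.

ω₂ ≈ 363 rpm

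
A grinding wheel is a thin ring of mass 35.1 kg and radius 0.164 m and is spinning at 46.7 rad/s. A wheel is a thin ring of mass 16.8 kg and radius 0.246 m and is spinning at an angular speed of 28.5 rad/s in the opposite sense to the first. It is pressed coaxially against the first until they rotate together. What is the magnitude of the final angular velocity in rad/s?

|ω_f| ≈ 7.71 rad/s

No external torque acts about the common axis, so total angular momentum is conserved.
Moments of inertia: I_A = (35.1)(0.164)² = 0.9440 kg·m²; I_B = (16.8)(0.246)² = 1.017 kg·m².
Taking A's sense as positive: L = (0.9440)(46.7) − (1.017)(28.5) = 15.11 kg·m²·rad/s.
Combined I = 0.9440 + 1.017 = 1.961 kg·m².
ω_f = L / I = 15.11 / 1.961 = 7.707 rad/s.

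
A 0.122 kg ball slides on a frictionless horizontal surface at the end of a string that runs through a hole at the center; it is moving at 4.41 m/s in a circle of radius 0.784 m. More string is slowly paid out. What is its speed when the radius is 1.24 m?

v₂ ≈ 2.79 m/s

The only horizontal force on the mass is along the cord (radial), so it exerts no torque about the hole and angular momentum m v r is conserved.
v₂ = v₁ r₁ / r₂ = (4.41)(0.784) / (1.24) = 2.788 m/s.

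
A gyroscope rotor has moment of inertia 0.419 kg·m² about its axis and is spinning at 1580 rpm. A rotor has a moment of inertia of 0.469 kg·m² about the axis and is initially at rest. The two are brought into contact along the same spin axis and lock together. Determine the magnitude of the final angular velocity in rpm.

The coupling torques are internal; angular momentum about the shared axis is conserved.
Taking A's sense as positive: L = (0.4190)(1580) = 662.0 kg·m²·rpm.
Combined I = 0.4190 + 0.4690 = 0.8880 kg·m².
ω_f = L / I = 662.0 / 0.8880 = 745.5 rpm.

|ω_f| ≈ 746 rpm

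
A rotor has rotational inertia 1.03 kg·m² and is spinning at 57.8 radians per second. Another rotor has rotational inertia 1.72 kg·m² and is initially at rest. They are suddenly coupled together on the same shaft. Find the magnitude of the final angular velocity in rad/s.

No external torque acts about the common axis, so total angular momentum is conserved.
Taking A's sense as positive: L = (1.030)(57.8) = 59.53 kg·m²·rad/s.
Combined I = 1.030 + 1.720 = 2.750 kg·m².
ω_f = L / I = 59.53 / 2.750 = 21.65 rad/s.

|ω_f| ≈ 21.6 rad/s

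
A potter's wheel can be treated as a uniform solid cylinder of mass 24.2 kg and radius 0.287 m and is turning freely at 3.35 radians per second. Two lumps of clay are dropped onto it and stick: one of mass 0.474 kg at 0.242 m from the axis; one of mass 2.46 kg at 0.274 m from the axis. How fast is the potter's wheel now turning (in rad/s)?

ω_f ≈ 2.76 rad/s

No external torque acts about the axis; L_before = L_after.
I_p = ½(24.2)(0.287)² = 0.9967 kg·m².
Added inertia Σmr² = (0.474)(0.242)² + (2.46)(0.274)² = 0.2124 kg·m²; I_f = 0.9967 + 0.2124 = 1.209 kg·m².
ω_f = I_p ω_i / I_f = (0.9967)(3.35) / 1.209 = 2.761 rad/s.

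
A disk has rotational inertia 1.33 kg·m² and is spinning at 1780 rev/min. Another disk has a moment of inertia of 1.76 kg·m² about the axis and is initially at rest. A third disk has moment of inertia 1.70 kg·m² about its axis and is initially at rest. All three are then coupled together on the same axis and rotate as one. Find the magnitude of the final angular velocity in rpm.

|ω_f| ≈ 494 rpm

The coupling torques are internal; angular momentum about the shared axis is conserved.
Taking A's sense as positive: L = (1.330)(1780) = 2367 kg·m²·rpm.
Combined I = 1.330 + 1.760 + 1.700 = 4.790 kg·m².
ω_f = L / I = 2367 / 4.790 = 494.2 rpm.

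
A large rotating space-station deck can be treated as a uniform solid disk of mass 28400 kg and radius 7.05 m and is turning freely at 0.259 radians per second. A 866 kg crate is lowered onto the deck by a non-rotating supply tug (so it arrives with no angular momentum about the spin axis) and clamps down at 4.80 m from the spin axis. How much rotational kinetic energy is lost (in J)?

energy lost ≈ 651 J

The added mass arrives with no angular momentum about the spin axis, and any external torque about the spin axis is negligible, so the system's angular momentum is conserved.
I_p = ½(28400)(7.05)² = 7.058e+05 kg·m².
Added inertia Σmr² = (866)(4.80)² = 19950 kg·m²; I_f = 7.058e+05 + 19950 = 7.257e+05 kg·m².
ω_f = I_p ω_i / I_f = (7.058e+05)(0.259) / 7.257e+05 = 0.2519 rad/s.
KE_i = ½(7.058e+05)(0.2590 rad/s)² = 23670 J; KE_f = ½(7.257e+05)(0.2519)² = 23020 J.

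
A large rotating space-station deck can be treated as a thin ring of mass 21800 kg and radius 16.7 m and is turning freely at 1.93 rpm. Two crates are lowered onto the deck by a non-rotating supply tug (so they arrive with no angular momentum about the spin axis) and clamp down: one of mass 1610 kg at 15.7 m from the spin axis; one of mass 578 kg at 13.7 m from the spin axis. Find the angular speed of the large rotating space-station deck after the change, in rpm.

ω_f ≈ 1.78 rpm

No external torque acts about the spin axis; L_before = L_after.
I_p = (21800)(16.7)² = 6.080e+06 kg·m².
Added inertia Σmr² = (1610)(15.7)² + (578)(13.7)² = 5.053e+05 kg·m²; I_f = 6.080e+06 + 5.053e+05 = 6.585e+06 kg·m².
ω_f = I_p ω_i / I_f = (6.080e+06)(1.93) / 6.585e+06 = 1.782 rpm.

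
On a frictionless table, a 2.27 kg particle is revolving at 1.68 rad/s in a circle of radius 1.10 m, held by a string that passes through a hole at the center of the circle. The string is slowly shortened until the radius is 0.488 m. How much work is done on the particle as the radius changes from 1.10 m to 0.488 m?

No torque about the axis ⇒ m r₁² ω₁ = m r₂² ω₂.
ω₂ = ω₁ (r₁/r₂)² = (1.68)(1.10/0.488)² = 8.536 rad/s.
W = ΔKE = ½m(v₂² − v₁²) = 15.82 J.

W ≈ 15.8 J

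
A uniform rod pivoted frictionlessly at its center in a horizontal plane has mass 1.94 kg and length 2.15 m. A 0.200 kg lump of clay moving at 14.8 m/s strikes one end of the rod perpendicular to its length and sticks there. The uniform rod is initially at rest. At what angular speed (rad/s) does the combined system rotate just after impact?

The axle reaction passes through the pivot and exerts no torque about it; angular momentum about the pivot is conserved through the impact.
I_p = (1/12)(1.94)(2.15)² = 0.7473 kg·m². Taking the sense of the lump of clay's angular momentum as positive, L_{lump} = m v R = (0.200)(14.8)(2.15/2) = 3.182 kg·m²/s.
L_i = 0 + 3.182 = 3.182 kg·m²/s.
After sticking, I_f = I_p + m R² = 0.7473 + (0.200)(2.15/2)² = 0.9784 kg·m².
ω_f = L_i / I_f = 3.182 / 0.9784 = 3.252 rad/s.

|ω_f| ≈ 3.25 rad/s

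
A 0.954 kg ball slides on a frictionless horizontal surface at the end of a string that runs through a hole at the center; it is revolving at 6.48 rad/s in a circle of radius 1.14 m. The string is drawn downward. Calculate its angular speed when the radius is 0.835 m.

No torque about the axis ⇒ m r₁² ω₁ = m r₂² ω₂.
ω₂ = ω₁ (r₁/r₂)² = (6.48)(1.14/0.835)² = 12.08 rad/s.

ω₂ ≈ 12.1 rad/s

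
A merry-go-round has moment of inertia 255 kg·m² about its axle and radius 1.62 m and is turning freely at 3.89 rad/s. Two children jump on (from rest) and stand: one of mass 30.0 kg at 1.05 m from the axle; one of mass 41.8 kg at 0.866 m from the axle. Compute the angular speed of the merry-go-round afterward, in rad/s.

The added mass arrives with no angular momentum about the axle, and any external torque about the axle is negligible, so the system's angular momentum is conserved.
Added inertia Σmr² = (30.0)(1.05)² + (41.8)(0.866)² = 64.42 kg·m²; I_f = 255.0 + 64.42 = 319.4 kg·m².
ω_f = I_p ω_i / I_f = (255.0)(3.89) / 319.4 = 3.105 rad/s.

ω_f ≈ 3.11 rad/s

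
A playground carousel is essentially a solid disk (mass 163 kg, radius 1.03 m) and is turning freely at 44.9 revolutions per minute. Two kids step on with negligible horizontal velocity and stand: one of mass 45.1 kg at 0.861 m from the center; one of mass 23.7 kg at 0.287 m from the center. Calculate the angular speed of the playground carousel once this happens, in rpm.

ω_f ≈ 31.9 rpm

No external torque acts about the center; L_before = L_after.
I_p = ½(163)(1.03)² = 86.46 kg·m².
Added inertia Σmr² = (45.1)(0.861)² + (23.7)(0.287)² = 35.39 kg·m²; I_f = 86.46 + 35.39 = 121.8 kg·m².
ω_f = I_p ω_i / I_f = (86.46)(44.9) / 121.8 = 31.86 rpm.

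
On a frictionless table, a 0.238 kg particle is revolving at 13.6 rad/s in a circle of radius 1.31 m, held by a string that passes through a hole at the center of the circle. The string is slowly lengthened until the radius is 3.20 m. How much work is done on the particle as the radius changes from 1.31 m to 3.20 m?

W ≈ -31.4 J

The constraining force is radial, so m r² ω about the center is conserved.
ω₂ = ω₁ (r₁/r₂)² = (13.6)(1.31/3.20)² = 2.279 rad/s.
W = ΔKE = ½m(v₂² − v₁²) = -31.44 J.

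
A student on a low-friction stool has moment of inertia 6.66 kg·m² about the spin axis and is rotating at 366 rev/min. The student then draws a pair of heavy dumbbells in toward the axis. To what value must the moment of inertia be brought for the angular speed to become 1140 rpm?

I₂ ≈ 2.14 kg·m²

No external torque acts about the spin axis, so angular momentum is conserved.
I₂ = I₁ω₁ / ω₂ = (6.66)(366) / (1140) = 2.138 kg·m².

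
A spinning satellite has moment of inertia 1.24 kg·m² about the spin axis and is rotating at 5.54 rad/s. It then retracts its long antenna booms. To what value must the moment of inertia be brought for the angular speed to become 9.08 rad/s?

I₂ ≈ 0.757 kg·m²

No external torque acts about the spin axis, so angular momentum is conserved.
I₂ = I₁ω₁ / ω₂ = (1.24)(5.54) / (9.08) = 0.7566 kg·m².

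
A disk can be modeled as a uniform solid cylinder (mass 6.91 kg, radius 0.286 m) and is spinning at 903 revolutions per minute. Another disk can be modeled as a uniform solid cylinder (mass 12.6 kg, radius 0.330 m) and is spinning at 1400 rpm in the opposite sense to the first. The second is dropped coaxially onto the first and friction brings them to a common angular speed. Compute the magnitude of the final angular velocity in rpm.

No external torque acts about the common axis, so total angular momentum is conserved.
Moments of inertia: I_A = ½(6.91)(0.286)² = 0.2826 kg·m²; I_B = ½(12.6)(0.330)² = 0.6861 kg·m².
Taking A's sense as positive: L = (0.2826)(903) − (0.6861)(1400) = -705.3 kg·m²·rpm.
Combined I = 0.2826 + 0.6861 = 0.9687 kg·m².
ω_f = L / I = -705.3 / 0.9687 = -728.1 rpm.

|ω_f| ≈ 728 rpm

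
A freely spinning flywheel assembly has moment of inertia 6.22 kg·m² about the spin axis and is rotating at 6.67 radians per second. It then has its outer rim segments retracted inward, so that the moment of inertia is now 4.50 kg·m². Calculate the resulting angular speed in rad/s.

ω₂ ≈ 9.22 rad/s

With no external torque about the axis, L is conserved: I₁ω₁ = I₂ω₂.
ω₂ = I₁ω₁ / I₂ = (6.220)(6.67 rad/s) / (4.500) = 9.219 rad/s.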